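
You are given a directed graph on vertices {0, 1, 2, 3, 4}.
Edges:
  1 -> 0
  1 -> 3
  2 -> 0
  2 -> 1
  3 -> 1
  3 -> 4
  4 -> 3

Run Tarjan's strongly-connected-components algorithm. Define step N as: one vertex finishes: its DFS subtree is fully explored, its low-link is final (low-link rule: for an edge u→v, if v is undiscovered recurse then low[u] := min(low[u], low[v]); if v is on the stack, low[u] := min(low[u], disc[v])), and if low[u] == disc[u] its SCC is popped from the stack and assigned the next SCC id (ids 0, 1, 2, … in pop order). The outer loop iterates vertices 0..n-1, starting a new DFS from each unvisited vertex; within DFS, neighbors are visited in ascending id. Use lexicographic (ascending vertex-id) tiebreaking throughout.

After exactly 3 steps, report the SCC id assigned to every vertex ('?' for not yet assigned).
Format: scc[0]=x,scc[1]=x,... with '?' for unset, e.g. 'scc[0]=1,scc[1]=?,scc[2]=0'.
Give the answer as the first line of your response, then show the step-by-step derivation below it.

scc[0]=0,scc[1]=?,scc[2]=?,scc[3]=?,scc[4]=?

step 1: low=(low[0]=0,low[1]=?,low[2]=?,low[3]=?,low[4]=?); scc=(scc[0]=0,scc[1]=?,scc[2]=?,scc[3]=?,scc[4]=?)
step 2: low=(low[0]=0,low[1]=1,low[2]=?,low[3]=1,low[4]=2); scc=(scc[0]=0,scc[1]=?,scc[2]=?,scc[3]=?,scc[4]=?)
step 3: low=(low[0]=0,low[1]=1,low[2]=?,low[3]=1,low[4]=2); scc=(scc[0]=0,scc[1]=?,scc[2]=?,scc[3]=?,scc[4]=?)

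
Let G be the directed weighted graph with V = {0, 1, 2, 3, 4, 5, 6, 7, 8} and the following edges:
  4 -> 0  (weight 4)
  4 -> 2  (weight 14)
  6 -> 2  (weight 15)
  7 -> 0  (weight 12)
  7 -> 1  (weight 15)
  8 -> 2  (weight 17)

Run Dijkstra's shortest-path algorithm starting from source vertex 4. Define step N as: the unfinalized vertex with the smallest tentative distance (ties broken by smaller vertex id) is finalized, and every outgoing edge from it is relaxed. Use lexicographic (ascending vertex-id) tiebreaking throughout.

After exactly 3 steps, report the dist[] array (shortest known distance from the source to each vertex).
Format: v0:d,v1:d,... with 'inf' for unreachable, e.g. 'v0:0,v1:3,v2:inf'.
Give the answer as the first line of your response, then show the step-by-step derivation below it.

v0:4,v1:inf,v2:14,v3:inf,v4:0,v5:inf,v6:inf,v7:inf,v8:inf

step 1: dist = v0:4,v1:inf,v2:14,v3:inf,v4:0,v5:inf,v6:inf,v7:inf,v8:inf
step 2: dist = v0:4,v1:inf,v2:14,v3:inf,v4:0,v5:inf,v6:inf,v7:inf,v8:inf
step 3: dist = v0:4,v1:inf,v2:14,v3:inf,v4:0,v5:inf,v6:inf,v7:inf,v8:inf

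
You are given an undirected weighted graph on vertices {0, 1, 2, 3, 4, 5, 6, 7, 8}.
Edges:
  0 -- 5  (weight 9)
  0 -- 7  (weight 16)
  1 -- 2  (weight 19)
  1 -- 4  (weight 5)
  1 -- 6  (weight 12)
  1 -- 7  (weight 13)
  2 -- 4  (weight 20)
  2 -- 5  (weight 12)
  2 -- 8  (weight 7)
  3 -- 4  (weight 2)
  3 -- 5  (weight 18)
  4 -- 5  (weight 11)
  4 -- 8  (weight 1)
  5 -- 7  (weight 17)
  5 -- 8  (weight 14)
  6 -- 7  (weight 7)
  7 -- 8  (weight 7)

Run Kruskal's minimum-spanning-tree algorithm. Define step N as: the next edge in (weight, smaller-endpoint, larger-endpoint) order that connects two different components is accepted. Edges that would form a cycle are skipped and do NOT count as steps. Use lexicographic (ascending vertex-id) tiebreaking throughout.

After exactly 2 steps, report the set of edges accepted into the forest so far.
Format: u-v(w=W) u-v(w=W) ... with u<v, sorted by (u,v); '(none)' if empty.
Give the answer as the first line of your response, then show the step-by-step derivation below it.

3-4(w=2) 4-8(w=1)

step 1: add edge 4-8 (w=1); MST = {4-8(w=1)}
step 2: add edge 3-4 (w=2); MST = {3-4(w=2) 4-8(w=1)}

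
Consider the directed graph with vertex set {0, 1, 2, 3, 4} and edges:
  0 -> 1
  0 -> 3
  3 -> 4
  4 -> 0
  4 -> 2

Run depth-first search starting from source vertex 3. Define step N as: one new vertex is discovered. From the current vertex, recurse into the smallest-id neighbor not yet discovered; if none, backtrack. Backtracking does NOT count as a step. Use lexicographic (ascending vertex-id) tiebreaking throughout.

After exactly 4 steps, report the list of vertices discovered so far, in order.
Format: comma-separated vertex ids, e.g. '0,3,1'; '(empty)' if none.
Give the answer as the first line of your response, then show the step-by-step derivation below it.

3,4,0,1

step 1: discover 3; path=3; order=3
step 2: discover 4; path=3>4; order=3,4
step 3: discover 0; path=3>4>0; order=3,4,0
step 4: discover 1; path=3>4>0>1; order=3,4,0,1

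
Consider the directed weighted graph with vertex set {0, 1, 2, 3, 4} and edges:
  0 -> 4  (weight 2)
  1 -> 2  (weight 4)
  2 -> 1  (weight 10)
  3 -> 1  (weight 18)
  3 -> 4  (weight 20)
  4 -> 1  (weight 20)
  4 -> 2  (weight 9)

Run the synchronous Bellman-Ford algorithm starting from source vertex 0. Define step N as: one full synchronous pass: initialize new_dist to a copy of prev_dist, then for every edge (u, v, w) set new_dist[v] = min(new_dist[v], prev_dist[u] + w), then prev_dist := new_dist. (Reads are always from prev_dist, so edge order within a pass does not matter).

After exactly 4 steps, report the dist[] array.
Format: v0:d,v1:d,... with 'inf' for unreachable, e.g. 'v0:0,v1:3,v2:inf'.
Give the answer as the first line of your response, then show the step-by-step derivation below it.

v0:0,v1:21,v2:11,v3:inf,v4:2

step 1: dist = v0:0,v1:inf,v2:inf,v3:inf,v4:2
step 2: dist = v0:0,v1:22,v2:11,v3:inf,v4:2
step 3: dist = v0:0,v1:21,v2:11,v3:inf,v4:2
step 4: dist = v0:0,v1:21,v2:11,v3:inf,v4:2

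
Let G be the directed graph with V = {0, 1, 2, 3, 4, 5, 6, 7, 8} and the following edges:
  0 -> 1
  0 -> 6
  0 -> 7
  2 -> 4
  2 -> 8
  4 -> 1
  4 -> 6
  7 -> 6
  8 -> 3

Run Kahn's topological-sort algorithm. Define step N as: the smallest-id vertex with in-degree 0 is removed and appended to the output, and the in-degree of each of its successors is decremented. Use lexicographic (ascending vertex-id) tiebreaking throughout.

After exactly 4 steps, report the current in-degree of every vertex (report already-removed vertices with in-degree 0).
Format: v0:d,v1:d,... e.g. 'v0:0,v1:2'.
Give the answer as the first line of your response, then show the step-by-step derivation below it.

v0:0,v1:0,v2:0,v3:1,v4:0,v5:0,v6:1,v7:0,v8:0

step 1: output 0; order=[0]; indeg=(0,1,0,1,1,0,2,0,1)
step 2: output 2; order=[0,2]; indeg=(0,1,0,1,0,0,2,0,0)
step 3: output 4; order=[0,2,4]; indeg=(0,0,0,1,0,0,1,0,0)
step 4: output 1; order=[0,2,4,1]; indeg=(0,0,0,1,0,0,1,0,0)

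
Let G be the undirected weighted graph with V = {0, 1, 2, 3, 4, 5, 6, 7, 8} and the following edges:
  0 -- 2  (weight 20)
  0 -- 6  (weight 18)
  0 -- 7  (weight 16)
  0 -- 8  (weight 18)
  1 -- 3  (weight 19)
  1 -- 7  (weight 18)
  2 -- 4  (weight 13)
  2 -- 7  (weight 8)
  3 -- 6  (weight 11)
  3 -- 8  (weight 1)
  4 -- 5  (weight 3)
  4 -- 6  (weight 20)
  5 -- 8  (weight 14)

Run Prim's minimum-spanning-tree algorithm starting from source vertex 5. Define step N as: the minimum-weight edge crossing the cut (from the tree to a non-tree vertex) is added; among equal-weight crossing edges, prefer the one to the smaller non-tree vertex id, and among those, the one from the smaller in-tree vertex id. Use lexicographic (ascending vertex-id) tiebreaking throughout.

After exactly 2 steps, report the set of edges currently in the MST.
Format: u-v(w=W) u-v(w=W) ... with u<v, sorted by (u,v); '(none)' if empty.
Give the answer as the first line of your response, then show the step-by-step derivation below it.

2-4(w=13) 4-5(w=3)

step 1: add edge 4-5 (w=3); MST = {4-5(w=3)}
step 2: add edge 2-4 (w=13); MST = {2-4(w=13) 4-5(w=3)}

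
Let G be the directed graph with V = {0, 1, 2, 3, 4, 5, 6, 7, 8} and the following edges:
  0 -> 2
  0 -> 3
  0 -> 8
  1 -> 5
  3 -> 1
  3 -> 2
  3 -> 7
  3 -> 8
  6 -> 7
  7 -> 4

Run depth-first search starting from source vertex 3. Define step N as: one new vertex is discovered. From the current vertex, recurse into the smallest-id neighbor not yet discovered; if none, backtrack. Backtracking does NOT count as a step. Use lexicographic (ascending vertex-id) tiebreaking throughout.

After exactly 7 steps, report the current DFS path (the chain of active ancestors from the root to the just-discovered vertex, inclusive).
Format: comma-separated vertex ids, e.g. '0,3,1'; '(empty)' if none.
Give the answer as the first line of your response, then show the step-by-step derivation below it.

3,8

step 1: discover 3; path=3; order=3
step 2: discover 1; path=3>1; order=3,1
step 3: discover 5; path=3>1>5; order=3,1,5
step 4: discover 2; path=3>2; order=3,1,5,2
step 5: discover 7; path=3>7; order=3,1,5,2,7
step 6: discover 4; path=3>7>4; order=3,1,5,2,7,4
step 7: discover 8; path=3>8; order=3,1,5,2,7,4,8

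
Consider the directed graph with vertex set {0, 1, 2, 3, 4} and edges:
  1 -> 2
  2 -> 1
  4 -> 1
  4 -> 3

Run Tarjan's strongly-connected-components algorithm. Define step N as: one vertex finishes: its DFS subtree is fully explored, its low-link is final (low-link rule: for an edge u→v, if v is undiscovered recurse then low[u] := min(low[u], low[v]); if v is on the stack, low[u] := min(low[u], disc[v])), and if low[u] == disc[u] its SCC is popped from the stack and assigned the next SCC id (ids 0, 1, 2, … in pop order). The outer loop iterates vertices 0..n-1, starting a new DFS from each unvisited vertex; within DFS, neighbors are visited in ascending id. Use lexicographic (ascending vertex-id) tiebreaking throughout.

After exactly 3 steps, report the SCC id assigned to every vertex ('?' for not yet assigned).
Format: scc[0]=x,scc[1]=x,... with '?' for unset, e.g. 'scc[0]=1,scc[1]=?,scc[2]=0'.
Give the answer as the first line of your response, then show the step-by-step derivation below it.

scc[0]=0,scc[1]=1,scc[2]=1,scc[3]=?,scc[4]=?

step 1: low=(low[0]=0,low[1]=?,low[2]=?,low[3]=?,low[4]=?); scc=(scc[0]=0,scc[1]=?,scc[2]=?,scc[3]=?,scc[4]=?)
step 2: low=(low[0]=0,low[1]=1,low[2]=1,low[3]=?,low[4]=?); scc=(scc[0]=0,scc[1]=?,scc[2]=?,scc[3]=?,scc[4]=?)
step 3: low=(low[0]=0,low[1]=1,low[2]=1,low[3]=?,low[4]=?); scc=(scc[0]=0,scc[1]=1,scc[2]=1,scc[3]=?,scc[4]=?)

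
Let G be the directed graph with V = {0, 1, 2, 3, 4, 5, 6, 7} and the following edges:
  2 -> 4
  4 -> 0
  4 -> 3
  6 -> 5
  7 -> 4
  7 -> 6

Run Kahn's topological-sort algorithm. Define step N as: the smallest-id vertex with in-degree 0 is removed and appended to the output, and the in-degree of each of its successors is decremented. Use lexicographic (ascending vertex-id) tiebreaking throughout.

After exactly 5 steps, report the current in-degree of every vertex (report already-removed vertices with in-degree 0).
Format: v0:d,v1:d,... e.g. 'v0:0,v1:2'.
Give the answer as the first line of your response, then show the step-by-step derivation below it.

v0:0,v1:0,v2:0,v3:0,v4:0,v5:1,v6:0,v7:0

step 1: output 1; order=[1]; indeg=(1,0,0,1,2,1,1,0)
step 2: output 2; order=[1,2]; indeg=(1,0,0,1,1,1,1,0)
step 3: output 7; order=[1,2,7]; indeg=(1,0,0,1,0,1,0,0)
step 4: output 4; order=[1,2,7,4]; indeg=(0,0,0,0,0,1,0,0)
step 5: output 0; order=[1,2,7,4,0]; indeg=(0,0,0,0,0,1,0,0)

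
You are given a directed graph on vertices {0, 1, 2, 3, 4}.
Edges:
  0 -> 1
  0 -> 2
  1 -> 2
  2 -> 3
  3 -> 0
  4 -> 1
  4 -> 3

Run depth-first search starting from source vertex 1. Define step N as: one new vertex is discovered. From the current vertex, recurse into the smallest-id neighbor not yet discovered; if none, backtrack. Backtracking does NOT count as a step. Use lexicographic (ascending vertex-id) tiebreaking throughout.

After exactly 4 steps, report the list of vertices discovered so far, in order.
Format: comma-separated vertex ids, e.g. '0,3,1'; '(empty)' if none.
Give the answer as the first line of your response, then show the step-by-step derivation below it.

1,2,3,0

step 1: discover 1; path=1; order=1
step 2: discover 2; path=1>2; order=1,2
step 3: discover 3; path=1>2>3; order=1,2,3
step 4: discover 0; path=1>2>3>0; order=1,2,3,0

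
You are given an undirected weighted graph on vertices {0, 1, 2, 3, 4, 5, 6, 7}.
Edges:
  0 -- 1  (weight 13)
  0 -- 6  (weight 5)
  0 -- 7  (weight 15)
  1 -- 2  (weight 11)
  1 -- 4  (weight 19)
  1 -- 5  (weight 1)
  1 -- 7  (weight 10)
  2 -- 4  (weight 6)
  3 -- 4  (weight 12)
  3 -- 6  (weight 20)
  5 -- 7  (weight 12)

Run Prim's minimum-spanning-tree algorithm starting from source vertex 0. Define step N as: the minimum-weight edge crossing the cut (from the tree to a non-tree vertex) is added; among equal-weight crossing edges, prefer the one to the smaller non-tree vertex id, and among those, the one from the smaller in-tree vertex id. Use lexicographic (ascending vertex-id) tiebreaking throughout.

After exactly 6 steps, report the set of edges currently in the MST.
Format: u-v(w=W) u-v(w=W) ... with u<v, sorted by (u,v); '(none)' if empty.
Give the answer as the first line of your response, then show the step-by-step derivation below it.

0-1(w=13) 0-6(w=5) 1-2(w=11) 1-5(w=1) 1-7(w=10) 2-4(w=6)

step 1: add edge 0-6 (w=5); MST = {0-6(w=5)}
step 2: add edge 0-1 (w=13); MST = {0-1(w=13) 0-6(w=5)}
step 3: add edge 1-5 (w=1); MST = {0-1(w=13) 0-6(w=5) 1-5(w=1)}
step 4: add edge 1-7 (w=10); MST = {0-1(w=13) 0-6(w=5) 1-5(w=1) 1-7(w=10)}
step 5: add edge 1-2 (w=11); MST = {0-1(w=13) 0-6(w=5) 1-2(w=11) 1-5(w=1) 1-7(w=10)}
step 6: add edge 2-4 (w=6); MST = {0-1(w=13) 0-6(w=5) 1-2(w=11) 1-5(w=1) 1-7(w=10) 2-4(w=6)}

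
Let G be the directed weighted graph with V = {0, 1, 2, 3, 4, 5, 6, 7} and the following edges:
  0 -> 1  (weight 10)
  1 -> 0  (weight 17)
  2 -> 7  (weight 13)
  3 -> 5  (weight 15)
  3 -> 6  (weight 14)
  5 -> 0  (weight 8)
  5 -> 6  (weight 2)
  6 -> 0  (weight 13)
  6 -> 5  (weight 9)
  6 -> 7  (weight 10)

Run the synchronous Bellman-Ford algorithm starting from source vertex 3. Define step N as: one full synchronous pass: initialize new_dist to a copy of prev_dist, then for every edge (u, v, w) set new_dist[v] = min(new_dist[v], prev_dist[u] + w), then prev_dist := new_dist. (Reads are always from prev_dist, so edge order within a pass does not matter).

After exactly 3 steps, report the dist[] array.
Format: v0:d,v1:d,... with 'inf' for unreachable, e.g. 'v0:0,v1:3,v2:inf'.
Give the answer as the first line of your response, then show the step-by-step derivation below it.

v0:23,v1:33,v2:inf,v3:0,v4:inf,v5:15,v6:14,v7:24

step 1: dist = v0:inf,v1:inf,v2:inf,v3:0,v4:inf,v5:15,v6:14,v7:inf
step 2: dist = v0:23,v1:inf,v2:inf,v3:0,v4:inf,v5:15,v6:14,v7:24
step 3: dist = v0:23,v1:33,v2:inf,v3:0,v4:inf,v5:15,v6:14,v7:24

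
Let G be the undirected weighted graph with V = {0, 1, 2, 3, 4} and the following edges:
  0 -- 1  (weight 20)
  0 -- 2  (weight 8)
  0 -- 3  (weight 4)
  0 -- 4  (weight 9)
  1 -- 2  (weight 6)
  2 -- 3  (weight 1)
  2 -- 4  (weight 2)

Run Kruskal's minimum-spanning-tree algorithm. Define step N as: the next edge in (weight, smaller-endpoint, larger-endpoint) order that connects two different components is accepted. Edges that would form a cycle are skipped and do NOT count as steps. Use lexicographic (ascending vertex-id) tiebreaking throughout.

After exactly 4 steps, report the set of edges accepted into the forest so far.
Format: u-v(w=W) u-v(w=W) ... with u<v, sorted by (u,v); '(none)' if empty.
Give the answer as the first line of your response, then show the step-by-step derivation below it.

0-3(w=4) 1-2(w=6) 2-3(w=1) 2-4(w=2)

step 1: add edge 2-3 (w=1); MST = {2-3(w=1)}
step 2: add edge 2-4 (w=2); MST = {2-3(w=1) 2-4(w=2)}
step 3: add edge 0-3 (w=4); MST = {0-3(w=4) 2-3(w=1) 2-4(w=2)}
step 4: add edge 1-2 (w=6); MST = {0-3(w=4) 1-2(w=6) 2-3(w=1) 2-4(w=2)}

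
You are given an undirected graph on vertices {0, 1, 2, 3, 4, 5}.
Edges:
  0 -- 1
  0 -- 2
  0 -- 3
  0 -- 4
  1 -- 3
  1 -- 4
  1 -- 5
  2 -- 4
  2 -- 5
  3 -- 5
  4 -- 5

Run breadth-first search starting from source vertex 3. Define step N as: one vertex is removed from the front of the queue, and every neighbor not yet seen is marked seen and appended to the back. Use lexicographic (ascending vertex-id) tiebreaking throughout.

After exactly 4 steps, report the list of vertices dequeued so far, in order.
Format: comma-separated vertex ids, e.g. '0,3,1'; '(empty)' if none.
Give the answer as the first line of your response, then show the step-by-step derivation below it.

3,0,1,5

step 1: dequeue 3; queue=[0,1,5]; order=3
step 2: dequeue 0; queue=[1,5,2,4]; order=3,0
step 3: dequeue 1; queue=[5,2,4]; order=3,0,1
step 4: dequeue 5; queue=[2,4]; order=3,0,1,5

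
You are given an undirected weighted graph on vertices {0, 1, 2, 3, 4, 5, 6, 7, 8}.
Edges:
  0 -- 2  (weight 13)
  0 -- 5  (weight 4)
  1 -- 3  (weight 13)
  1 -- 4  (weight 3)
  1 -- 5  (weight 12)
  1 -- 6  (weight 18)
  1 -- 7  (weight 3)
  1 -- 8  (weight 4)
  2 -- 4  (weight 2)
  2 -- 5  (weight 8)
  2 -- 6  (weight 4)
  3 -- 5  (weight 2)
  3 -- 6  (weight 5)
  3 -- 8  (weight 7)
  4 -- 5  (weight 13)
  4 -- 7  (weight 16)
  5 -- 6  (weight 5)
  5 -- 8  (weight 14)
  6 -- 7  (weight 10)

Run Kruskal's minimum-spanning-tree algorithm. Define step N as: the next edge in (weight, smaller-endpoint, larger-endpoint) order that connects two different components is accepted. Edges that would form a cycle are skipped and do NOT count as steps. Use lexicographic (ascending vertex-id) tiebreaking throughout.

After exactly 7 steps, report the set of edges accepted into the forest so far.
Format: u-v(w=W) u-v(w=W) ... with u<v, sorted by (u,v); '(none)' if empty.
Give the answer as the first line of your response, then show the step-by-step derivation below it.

0-5(w=4) 1-4(w=3) 1-7(w=3) 1-8(w=4) 2-4(w=2) 2-6(w=4) 3-5(w=2)

step 1: add edge 2-4 (w=2); MST = {2-4(w=2)}
step 2: add edge 3-5 (w=2); MST = {2-4(w=2) 3-5(w=2)}
step 3: add edge 1-4 (w=3); MST = {1-4(w=3) 2-4(w=2) 3-5(w=2)}
step 4: add edge 1-7 (w=3); MST = {1-4(w=3) 1-7(w=3) 2-4(w=2) 3-5(w=2)}
step 5: add edge 0-5 (w=4); MST = {0-5(w=4) 1-4(w=3) 1-7(w=3) 2-4(w=2) 3-5(w=2)}
step 6: add edge 1-8 (w=4); MST = {0-5(w=4) 1-4(w=3) 1-7(w=3) 1-8(w=4) 2-4(w=2) 3-5(w=2)}
step 7: add edge 2-6 (w=4); MST = {0-5(w=4) 1-4(w=3) 1-7(w=3) 1-8(w=4) 2-4(w=2) 2-6(w=4) 3-5(w=2)}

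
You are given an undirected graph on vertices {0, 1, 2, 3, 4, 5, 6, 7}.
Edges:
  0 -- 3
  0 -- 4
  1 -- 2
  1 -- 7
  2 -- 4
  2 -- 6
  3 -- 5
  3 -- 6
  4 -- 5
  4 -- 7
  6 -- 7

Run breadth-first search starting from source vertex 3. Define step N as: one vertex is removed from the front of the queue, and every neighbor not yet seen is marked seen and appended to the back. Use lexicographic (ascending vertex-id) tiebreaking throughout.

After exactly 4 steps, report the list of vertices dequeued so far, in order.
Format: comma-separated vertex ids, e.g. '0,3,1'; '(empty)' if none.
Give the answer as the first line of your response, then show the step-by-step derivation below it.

3,0,5,6

step 1: dequeue 3; queue=[0,5,6]; order=3
step 2: dequeue 0; queue=[5,6,4]; order=3,0
step 3: dequeue 5; queue=[6,4]; order=3,0,5
step 4: dequeue 6; queue=[4,2,7]; order=3,0,5,6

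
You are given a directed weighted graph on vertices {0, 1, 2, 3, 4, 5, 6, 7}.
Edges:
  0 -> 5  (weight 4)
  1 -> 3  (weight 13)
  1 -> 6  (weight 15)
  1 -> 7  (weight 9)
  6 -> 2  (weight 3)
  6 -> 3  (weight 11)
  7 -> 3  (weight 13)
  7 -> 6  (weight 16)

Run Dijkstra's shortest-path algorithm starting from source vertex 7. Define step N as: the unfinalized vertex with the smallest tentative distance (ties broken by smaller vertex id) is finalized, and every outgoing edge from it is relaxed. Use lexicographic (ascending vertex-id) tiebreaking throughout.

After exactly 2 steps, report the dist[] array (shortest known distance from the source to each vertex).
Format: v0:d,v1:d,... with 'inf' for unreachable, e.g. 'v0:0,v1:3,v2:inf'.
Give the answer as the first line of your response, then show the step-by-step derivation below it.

v0:inf,v1:inf,v2:inf,v3:13,v4:inf,v5:inf,v6:16,v7:0

step 1: dist = v0:inf,v1:inf,v2:inf,v3:13,v4:inf,v5:inf,v6:16,v7:0
step 2: dist = v0:inf,v1:inf,v2:inf,v3:13,v4:inf,v5:inf,v6:16,v7:0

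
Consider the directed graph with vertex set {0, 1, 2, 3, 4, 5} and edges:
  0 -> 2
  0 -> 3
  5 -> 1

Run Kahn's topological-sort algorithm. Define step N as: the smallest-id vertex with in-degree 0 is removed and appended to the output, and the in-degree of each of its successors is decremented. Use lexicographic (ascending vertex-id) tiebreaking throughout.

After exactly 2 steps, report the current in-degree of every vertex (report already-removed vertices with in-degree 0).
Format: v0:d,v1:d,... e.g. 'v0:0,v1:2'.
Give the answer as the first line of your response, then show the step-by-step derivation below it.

v0:0,v1:1,v2:0,v3:0,v4:0,v5:0

step 1: output 0; order=[0]; indeg=(0,1,0,0,0,0)
step 2: output 2; order=[0,2]; indeg=(0,1,0,0,0,0)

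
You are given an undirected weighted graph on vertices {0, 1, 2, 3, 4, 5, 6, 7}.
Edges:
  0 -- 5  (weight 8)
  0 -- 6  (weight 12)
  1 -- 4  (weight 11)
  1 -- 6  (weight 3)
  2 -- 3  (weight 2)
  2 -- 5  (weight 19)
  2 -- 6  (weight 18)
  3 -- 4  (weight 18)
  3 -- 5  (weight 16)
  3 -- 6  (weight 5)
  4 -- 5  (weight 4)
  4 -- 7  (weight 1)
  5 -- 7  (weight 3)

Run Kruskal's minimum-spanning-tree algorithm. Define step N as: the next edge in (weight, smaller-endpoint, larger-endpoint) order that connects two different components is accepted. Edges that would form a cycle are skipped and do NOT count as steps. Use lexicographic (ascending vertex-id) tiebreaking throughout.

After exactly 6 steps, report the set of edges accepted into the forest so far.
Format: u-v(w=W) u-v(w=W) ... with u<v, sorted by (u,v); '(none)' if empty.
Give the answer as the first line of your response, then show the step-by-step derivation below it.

0-5(w=8) 1-6(w=3) 2-3(w=2) 3-6(w=5) 4-7(w=1) 5-7(w=3)

step 1: add edge 4-7 (w=1); MST = {4-7(w=1)}
step 2: add edge 2-3 (w=2); MST = {2-3(w=2) 4-7(w=1)}
step 3: add edge 1-6 (w=3); MST = {1-6(w=3) 2-3(w=2) 4-7(w=1)}
step 4: add edge 5-7 (w=3); MST = {1-6(w=3) 2-3(w=2) 4-7(w=1) 5-7(w=3)}
step 5: add edge 3-6 (w=5); MST = {1-6(w=3) 2-3(w=2) 3-6(w=5) 4-7(w=1) 5-7(w=3)}
step 6: add edge 0-5 (w=8); MST = {0-5(w=8) 1-6(w=3) 2-3(w=2) 3-6(w=5) 4-7(w=1) 5-7(w=3)}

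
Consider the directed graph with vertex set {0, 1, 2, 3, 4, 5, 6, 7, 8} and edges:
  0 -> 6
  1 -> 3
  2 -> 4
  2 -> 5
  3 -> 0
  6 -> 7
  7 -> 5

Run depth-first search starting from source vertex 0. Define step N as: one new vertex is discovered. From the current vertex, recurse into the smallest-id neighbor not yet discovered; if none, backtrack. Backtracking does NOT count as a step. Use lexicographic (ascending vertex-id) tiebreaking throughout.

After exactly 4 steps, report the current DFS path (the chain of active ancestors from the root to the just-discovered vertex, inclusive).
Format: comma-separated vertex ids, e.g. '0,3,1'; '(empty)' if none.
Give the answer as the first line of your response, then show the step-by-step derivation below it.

0,6,7,5

step 1: discover 0; path=0; order=0
step 2: discover 6; path=0>6; order=0,6
step 3: discover 7; path=0>6>7; order=0,6,7
step 4: discover 5; path=0>6>7>5; order=0,6,7,5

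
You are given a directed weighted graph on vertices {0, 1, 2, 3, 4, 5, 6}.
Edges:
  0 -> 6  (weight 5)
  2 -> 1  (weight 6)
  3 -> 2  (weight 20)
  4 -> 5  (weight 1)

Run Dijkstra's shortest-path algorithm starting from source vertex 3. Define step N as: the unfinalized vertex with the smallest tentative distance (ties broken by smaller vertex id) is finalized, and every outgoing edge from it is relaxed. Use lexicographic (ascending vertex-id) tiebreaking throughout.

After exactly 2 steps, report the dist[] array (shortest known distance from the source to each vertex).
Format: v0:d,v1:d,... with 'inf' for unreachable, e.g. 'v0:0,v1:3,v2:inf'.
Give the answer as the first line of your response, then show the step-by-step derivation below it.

v0:inf,v1:26,v2:20,v3:0,v4:inf,v5:inf,v6:inf

step 1: dist = v0:inf,v1:inf,v2:20,v3:0,v4:inf,v5:inf,v6:inf
step 2: dist = v0:inf,v1:26,v2:20,v3:0,v4:inf,v5:inf,v6:inf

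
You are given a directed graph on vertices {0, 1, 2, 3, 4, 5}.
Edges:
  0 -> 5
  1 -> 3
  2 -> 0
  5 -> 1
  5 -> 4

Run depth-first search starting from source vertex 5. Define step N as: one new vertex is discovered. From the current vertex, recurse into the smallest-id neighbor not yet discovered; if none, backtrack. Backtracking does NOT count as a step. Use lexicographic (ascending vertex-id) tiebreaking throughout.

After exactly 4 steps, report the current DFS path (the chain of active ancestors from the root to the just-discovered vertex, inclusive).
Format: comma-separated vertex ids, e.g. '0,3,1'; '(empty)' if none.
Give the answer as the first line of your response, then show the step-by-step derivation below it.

5,4

step 1: discover 5; path=5; order=5
step 2: discover 1; path=5>1; order=5,1
step 3: discover 3; path=5>1>3; order=5,1,3
step 4: discover 4; path=5>4; order=5,1,3,4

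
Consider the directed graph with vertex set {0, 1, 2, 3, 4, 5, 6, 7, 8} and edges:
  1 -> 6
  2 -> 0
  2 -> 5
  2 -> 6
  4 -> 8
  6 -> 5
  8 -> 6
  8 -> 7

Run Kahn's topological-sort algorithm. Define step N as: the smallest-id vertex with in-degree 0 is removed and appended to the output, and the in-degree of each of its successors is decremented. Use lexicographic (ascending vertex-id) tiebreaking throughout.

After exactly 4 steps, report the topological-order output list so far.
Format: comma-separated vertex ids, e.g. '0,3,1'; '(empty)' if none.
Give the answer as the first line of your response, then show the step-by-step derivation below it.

1,2,0,3

step 1: output 1; order=[1]; indeg=(1,0,0,0,0,2,2,1,1)
step 2: output 2; order=[1,2]; indeg=(0,0,0,0,0,1,1,1,1)
step 3: output 0; order=[1,2,0]; indeg=(0,0,0,0,0,1,1,1,1)
step 4: output 3; order=[1,2,0,3]; indeg=(0,0,0,0,0,1,1,1,1)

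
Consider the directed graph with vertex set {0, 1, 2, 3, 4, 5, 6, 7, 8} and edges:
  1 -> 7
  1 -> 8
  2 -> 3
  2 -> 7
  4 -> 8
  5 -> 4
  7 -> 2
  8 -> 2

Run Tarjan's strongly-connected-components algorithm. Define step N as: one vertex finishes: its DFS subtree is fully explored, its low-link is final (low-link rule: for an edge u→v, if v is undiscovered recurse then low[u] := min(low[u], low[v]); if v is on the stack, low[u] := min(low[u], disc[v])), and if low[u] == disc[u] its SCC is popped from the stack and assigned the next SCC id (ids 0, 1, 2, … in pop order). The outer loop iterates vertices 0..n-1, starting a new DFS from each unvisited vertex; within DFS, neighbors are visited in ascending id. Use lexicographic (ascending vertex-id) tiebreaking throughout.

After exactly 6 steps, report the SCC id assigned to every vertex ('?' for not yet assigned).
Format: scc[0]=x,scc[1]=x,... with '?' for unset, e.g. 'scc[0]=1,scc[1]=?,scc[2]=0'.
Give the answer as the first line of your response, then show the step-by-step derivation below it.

scc[0]=0,scc[1]=4,scc[2]=2,scc[3]=1,scc[4]=?,scc[5]=?,scc[6]=?,scc[7]=2,scc[8]=3

step 1: low=(low[0]=0,low[1]=?,low[2]=?,low[3]=?,low[4]=?,low[5]=?,low[6]=?,low[7]=?,low[8]=?); scc=(scc[0]=0,scc[1]=?,scc[2]=?,scc[3]=?,scc[4]=?,scc[5]=?,scc[6]=?,scc[7]=?,scc[8]=?)
step 2: low=(low[0]=0,low[1]=1,low[2]=3,low[3]=4,low[4]=?,low[5]=?,low[6]=?,low[7]=2,low[8]=?); scc=(scc[0]=0,scc[1]=?,scc[2]=?,scc[3]=1,scc[4]=?,scc[5]=?,scc[6]=?,scc[7]=?,scc[8]=?)
step 3: low=(low[0]=0,low[1]=1,low[2]=2,low[3]=4,low[4]=?,low[5]=?,low[6]=?,low[7]=2,low[8]=?); scc=(scc[0]=0,scc[1]=?,scc[2]=?,scc[3]=1,scc[4]=?,scc[5]=?,scc[6]=?,scc[7]=?,scc[8]=?)
step 4: low=(low[0]=0,low[1]=1,low[2]=2,low[3]=4,low[4]=?,low[5]=?,low[6]=?,low[7]=2,low[8]=?); scc=(scc[0]=0,scc[1]=?,scc[2]=2,scc[3]=1,scc[4]=?,scc[5]=?,scc[6]=?,scc[7]=2,scc[8]=?)
step 5: low=(low[0]=0,low[1]=1,low[2]=2,low[3]=4,low[4]=?,low[5]=?,low[6]=?,low[7]=2,low[8]=5); scc=(scc[0]=0,scc[1]=?,scc[2]=2,scc[3]=1,scc[4]=?,scc[5]=?,scc[6]=?,scc[7]=2,scc[8]=3)
step 6: low=(low[0]=0,low[1]=1,low[2]=2,low[3]=4,low[4]=?,low[5]=?,low[6]=?,low[7]=2,low[8]=5); scc=(scc[0]=0,scc[1]=4,scc[2]=2,scc[3]=1,scc[4]=?,scc[5]=?,scc[6]=?,scc[7]=2,scc[8]=3)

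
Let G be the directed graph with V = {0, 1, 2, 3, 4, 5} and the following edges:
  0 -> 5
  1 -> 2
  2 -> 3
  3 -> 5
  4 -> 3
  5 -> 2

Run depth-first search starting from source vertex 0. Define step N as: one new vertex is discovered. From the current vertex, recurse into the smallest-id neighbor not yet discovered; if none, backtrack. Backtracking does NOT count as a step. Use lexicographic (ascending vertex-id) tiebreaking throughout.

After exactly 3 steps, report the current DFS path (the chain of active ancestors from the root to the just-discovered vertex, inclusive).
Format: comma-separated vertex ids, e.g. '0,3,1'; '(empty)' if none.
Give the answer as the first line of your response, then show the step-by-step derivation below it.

0,5,2

step 1: discover 0; path=0; order=0
step 2: discover 5; path=0>5; order=0,5
step 3: discover 2; path=0>5>2; order=0,5,2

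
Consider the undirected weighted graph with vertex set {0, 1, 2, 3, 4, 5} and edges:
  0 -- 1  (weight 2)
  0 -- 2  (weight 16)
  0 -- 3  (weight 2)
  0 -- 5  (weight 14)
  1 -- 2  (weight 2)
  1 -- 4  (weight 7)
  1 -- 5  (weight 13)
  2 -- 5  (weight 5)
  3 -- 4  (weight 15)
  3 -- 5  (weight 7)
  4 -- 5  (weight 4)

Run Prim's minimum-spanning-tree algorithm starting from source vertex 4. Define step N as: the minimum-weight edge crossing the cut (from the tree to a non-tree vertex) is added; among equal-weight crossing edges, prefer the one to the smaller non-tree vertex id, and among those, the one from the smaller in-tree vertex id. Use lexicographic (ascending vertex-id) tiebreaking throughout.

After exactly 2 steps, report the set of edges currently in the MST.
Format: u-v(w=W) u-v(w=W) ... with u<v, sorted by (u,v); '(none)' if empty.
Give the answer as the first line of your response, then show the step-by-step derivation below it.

2-5(w=5) 4-5(w=4)

step 1: add edge 4-5 (w=4); MST = {4-5(w=4)}
step 2: add edge 2-5 (w=5); MST = {2-5(w=5) 4-5(w=4)}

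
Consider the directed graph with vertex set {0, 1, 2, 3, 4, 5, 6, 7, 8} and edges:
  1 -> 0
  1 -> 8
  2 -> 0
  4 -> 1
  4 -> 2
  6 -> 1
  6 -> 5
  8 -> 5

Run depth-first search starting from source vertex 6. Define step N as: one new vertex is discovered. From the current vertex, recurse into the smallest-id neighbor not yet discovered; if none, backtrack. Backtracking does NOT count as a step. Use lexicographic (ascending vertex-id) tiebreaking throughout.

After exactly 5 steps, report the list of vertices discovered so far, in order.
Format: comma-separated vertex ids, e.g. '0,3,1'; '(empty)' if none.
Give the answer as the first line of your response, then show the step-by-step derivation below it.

6,1,0,8,5

step 1: discover 6; path=6; order=6
step 2: discover 1; path=6>1; order=6,1
step 3: discover 0; path=6>1>0; order=6,1,0
step 4: discover 8; path=6>1>8; order=6,1,0,8
step 5: discover 5; path=6>1>8>5; order=6,1,0,8,5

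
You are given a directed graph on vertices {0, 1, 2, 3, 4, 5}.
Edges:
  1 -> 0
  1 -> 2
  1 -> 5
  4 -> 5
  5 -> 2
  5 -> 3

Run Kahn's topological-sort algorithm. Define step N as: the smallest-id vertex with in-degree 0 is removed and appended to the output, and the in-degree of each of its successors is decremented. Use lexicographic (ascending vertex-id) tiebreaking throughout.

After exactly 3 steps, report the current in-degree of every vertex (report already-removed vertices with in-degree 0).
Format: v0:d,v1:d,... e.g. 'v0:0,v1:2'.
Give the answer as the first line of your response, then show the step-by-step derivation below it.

v0:0,v1:0,v2:1,v3:1,v4:0,v5:0

step 1: output 1; order=[1]; indeg=(0,0,1,1,0,1)
step 2: output 0; order=[1,0]; indeg=(0,0,1,1,0,1)
step 3: output 4; order=[1,0,4]; indeg=(0,0,1,1,0,0)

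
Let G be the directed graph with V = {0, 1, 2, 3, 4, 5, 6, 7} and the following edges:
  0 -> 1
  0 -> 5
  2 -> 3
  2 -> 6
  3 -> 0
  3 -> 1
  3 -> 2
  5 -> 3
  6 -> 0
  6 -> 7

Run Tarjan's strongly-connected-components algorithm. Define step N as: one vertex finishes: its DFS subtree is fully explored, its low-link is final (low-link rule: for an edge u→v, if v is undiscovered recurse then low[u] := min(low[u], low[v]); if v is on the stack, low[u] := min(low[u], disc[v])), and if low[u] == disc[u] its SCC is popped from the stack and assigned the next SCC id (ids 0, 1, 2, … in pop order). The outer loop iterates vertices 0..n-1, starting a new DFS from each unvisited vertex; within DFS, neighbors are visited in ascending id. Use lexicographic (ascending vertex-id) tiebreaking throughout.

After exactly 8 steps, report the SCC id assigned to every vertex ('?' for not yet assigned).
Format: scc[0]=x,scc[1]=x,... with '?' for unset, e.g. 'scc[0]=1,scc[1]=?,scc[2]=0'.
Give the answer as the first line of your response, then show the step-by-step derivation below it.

scc[0]=2,scc[1]=0,scc[2]=2,scc[3]=2,scc[4]=3,scc[5]=2,scc[6]=2,scc[7]=1

step 1: low=(low[0]=0,low[1]=1,low[2]=?,low[3]=?,low[4]=?,low[5]=?,low[6]=?,low[7]=?); scc=(scc[0]=?,scc[1]=0,scc[2]=?,scc[3]=?,scc[4]=?,scc[5]=?,scc[6]=?,scc[7]=?)
step 2: low=(low[0]=0,low[1]=1,low[2]=3,low[3]=0,low[4]=?,low[5]=2,low[6]=0,low[7]=6); scc=(scc[0]=?,scc[1]=0,scc[2]=?,scc[3]=?,scc[4]=?,scc[5]=?,scc[6]=?,scc[7]=1)
step 3: low=(low[0]=0,low[1]=1,low[2]=3,low[3]=0,low[4]=?,low[5]=2,low[6]=0,low[7]=6); scc=(scc[0]=?,scc[1]=0,scc[2]=?,scc[3]=?,scc[4]=?,scc[5]=?,scc[6]=?,scc[7]=1)
step 4: low=(low[0]=0,low[1]=1,low[2]=0,low[3]=0,low[4]=?,low[5]=2,low[6]=0,low[7]=6); scc=(scc[0]=?,scc[1]=0,scc[2]=?,scc[3]=?,scc[4]=?,scc[5]=?,scc[6]=?,scc[7]=1)
step 5: low=(low[0]=0,low[1]=1,low[2]=0,low[3]=0,low[4]=?,low[5]=2,low[6]=0,low[7]=6); scc=(scc[0]=?,scc[1]=0,scc[2]=?,scc[3]=?,scc[4]=?,scc[5]=?,scc[6]=?,scc[7]=1)
step 6: low=(low[0]=0,low[1]=1,low[2]=0,low[3]=0,low[4]=?,low[5]=0,low[6]=0,low[7]=6); scc=(scc[0]=?,scc[1]=0,scc[2]=?,scc[3]=?,scc[4]=?,scc[5]=?,scc[6]=?,scc[7]=1)
step 7: low=(low[0]=0,low[1]=1,low[2]=0,low[3]=0,low[4]=?,low[5]=0,low[6]=0,low[7]=6); scc=(scc[0]=2,scc[1]=0,scc[2]=2,scc[3]=2,scc[4]=?,scc[5]=2,scc[6]=2,scc[7]=1)
step 8: low=(low[0]=0,low[1]=1,low[2]=0,low[3]=0,low[4]=7,low[5]=0,low[6]=0,low[7]=6); scc=(scc[0]=2,scc[1]=0,scc[2]=2,scc[3]=2,scc[4]=3,scc[5]=2,scc[6]=2,scc[7]=1)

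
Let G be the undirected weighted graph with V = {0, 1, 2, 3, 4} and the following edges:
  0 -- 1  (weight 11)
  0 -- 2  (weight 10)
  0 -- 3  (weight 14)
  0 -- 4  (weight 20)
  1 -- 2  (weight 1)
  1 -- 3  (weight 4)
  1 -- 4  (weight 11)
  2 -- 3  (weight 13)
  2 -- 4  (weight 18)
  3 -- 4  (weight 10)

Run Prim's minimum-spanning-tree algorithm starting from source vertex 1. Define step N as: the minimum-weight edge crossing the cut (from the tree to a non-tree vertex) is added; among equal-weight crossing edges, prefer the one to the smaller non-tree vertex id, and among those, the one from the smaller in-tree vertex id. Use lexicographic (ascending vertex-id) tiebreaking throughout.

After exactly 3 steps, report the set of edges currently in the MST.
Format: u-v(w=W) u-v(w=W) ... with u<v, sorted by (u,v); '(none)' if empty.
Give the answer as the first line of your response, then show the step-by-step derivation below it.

0-2(w=10) 1-2(w=1) 1-3(w=4)

step 1: add edge 1-2 (w=1); MST = {1-2(w=1)}
step 2: add edge 1-3 (w=4); MST = {1-2(w=1) 1-3(w=4)}
step 3: add edge 0-2 (w=10); MST = {0-2(w=10) 1-2(w=1) 1-3(w=4)}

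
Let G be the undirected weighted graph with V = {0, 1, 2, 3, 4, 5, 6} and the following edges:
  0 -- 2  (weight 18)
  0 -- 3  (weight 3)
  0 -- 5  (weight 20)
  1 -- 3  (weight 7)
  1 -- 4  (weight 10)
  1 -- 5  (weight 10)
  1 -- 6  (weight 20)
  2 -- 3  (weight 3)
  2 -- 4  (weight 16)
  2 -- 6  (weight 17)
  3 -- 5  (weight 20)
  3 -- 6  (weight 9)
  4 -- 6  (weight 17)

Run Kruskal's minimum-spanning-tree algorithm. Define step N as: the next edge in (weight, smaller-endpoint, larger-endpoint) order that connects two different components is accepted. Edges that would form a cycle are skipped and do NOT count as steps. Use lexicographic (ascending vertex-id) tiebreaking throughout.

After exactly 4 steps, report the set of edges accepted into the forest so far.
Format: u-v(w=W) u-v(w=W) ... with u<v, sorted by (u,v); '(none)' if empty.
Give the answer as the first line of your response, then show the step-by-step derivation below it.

0-3(w=3) 1-3(w=7) 2-3(w=3) 3-6(w=9)

step 1: add edge 0-3 (w=3); MST = {0-3(w=3)}
step 2: add edge 2-3 (w=3); MST = {0-3(w=3) 2-3(w=3)}
step 3: add edge 1-3 (w=7); MST = {0-3(w=3) 1-3(w=7) 2-3(w=3)}
step 4: add edge 3-6 (w=9); MST = {0-3(w=3) 1-3(w=7) 2-3(w=3) 3-6(w=9)}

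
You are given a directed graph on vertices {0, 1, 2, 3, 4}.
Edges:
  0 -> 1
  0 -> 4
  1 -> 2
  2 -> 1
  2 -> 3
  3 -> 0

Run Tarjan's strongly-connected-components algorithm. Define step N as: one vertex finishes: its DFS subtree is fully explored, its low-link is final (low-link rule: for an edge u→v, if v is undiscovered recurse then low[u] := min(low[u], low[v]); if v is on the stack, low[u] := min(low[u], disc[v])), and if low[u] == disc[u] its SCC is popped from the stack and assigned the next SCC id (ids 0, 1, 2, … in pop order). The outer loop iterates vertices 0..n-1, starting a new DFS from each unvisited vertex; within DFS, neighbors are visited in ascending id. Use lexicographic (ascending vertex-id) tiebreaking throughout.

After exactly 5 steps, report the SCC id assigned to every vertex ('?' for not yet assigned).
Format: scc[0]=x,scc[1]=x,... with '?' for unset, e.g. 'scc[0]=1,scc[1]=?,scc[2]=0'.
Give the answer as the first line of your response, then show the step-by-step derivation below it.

scc[0]=1,scc[1]=1,scc[2]=1,scc[3]=1,scc[4]=0

step 1: low=(low[0]=0,low[1]=1,low[2]=1,low[3]=0,low[4]=?); scc=(scc[0]=?,scc[1]=?,scc[2]=?,scc[3]=?,scc[4]=?)
step 2: low=(low[0]=0,low[1]=1,low[2]=0,low[3]=0,low[4]=?); scc=(scc[0]=?,scc[1]=?,scc[2]=?,scc[3]=?,scc[4]=?)
step 3: low=(low[0]=0,low[1]=0,low[2]=0,low[3]=0,low[4]=?); scc=(scc[0]=?,scc[1]=?,scc[2]=?,scc[3]=?,scc[4]=?)
step 4: low=(low[0]=0,low[1]=0,low[2]=0,low[3]=0,low[4]=4); scc=(scc[0]=?,scc[1]=?,scc[2]=?,scc[3]=?,scc[4]=0)
step 5: low=(low[0]=0,low[1]=0,low[2]=0,low[3]=0,low[4]=4); scc=(scc[0]=1,scc[1]=1,scc[2]=1,scc[3]=1,scc[4]=0)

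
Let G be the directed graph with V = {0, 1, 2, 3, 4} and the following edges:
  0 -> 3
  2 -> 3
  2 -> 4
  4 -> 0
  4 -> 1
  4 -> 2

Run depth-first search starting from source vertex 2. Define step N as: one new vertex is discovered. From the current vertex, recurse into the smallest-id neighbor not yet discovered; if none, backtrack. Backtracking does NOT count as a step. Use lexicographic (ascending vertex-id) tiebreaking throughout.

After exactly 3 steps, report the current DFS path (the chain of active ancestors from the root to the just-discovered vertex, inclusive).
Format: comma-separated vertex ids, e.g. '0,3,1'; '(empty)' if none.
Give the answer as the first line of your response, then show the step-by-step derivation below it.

2,4

step 1: discover 2; path=2; order=2
step 2: discover 3; path=2>3; order=2,3
step 3: discover 4; path=2>4; order=2,3,4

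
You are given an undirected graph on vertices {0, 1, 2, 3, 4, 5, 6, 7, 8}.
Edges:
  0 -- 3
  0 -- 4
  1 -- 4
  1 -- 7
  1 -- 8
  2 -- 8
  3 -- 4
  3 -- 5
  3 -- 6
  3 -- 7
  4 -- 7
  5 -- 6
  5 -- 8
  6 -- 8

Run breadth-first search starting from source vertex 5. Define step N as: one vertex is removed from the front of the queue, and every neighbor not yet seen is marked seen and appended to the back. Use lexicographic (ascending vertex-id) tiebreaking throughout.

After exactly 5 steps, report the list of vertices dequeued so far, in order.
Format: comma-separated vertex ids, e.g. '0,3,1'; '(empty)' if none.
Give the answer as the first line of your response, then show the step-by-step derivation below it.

5,3,6,8,0

step 1: dequeue 5; queue=[3,6,8]; order=5
step 2: dequeue 3; queue=[6,8,0,4,7]; order=5,3
step 3: dequeue 6; queue=[8,0,4,7]; order=5,3,6
step 4: dequeue 8; queue=[0,4,7,1,2]; order=5,3,6,8
step 5: dequeue 0; queue=[4,7,1,2]; order=5,3,6,8,0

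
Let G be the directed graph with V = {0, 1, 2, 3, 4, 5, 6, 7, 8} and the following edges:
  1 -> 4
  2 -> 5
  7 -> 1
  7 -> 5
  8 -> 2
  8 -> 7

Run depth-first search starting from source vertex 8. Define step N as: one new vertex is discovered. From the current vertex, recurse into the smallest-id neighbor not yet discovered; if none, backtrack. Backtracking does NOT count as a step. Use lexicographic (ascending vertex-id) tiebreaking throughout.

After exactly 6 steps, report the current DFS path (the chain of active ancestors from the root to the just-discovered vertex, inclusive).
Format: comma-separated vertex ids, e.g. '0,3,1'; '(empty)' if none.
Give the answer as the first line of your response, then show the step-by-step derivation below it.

8,7,1,4

step 1: discover 8; path=8; order=8
step 2: discover 2; path=8>2; order=8,2
step 3: discover 5; path=8>2>5; order=8,2,5
step 4: discover 7; path=8>7; order=8,2,5,7
step 5: discover 1; path=8>7>1; order=8,2,5,7,1
step 6: discover 4; path=8>7>1>4; order=8,2,5,7,1,4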